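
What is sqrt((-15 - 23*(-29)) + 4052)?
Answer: 28*sqrt(6) ≈ 68.586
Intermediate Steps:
sqrt((-15 - 23*(-29)) + 4052) = sqrt((-15 + 667) + 4052) = sqrt(652 + 4052) = sqrt(4704) = 28*sqrt(6)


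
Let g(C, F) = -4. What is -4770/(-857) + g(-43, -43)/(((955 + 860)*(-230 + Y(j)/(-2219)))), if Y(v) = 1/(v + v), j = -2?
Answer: 17674236943378/3175428717945 ≈ 5.5659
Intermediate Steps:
Y(v) = 1/(2*v)
-4770/(-857) + g(-43, -43)/(((955 + 860)*(-230 + Y(j)/(-2219)))) = -4770/(-857) - 4*1/((-230 + ((1/2)/(-2))/(-2219))*(955 + 860)) = -4770*(-1/857) - 4*1/(1815*(-230 + ((1/2)*(-1/2))*(-1/2219))) = 4770/857 - 4*1/(1815*(-230 - 1/4*(-1/2219))) = 4770/857 - 4*1/(1815*(-230 + 1/8876)) = 4770/857 - 4/(1815*(-2041479/8876)) = 4770/857 - 4/(-3705284385/8876) = 4770/857 - 4*(-8876/3705284385) = 4770/857 + 35504/3705284385 = 17674236943378/3175428717945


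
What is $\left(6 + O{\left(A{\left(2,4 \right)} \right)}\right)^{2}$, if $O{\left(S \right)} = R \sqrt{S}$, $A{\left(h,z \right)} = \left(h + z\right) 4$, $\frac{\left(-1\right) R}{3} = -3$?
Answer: $1980 + 216 \sqrt{6} \approx 2509.1$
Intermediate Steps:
$R = 9$ ($R = \left(-3\right) \left(-3\right) = 9$)
$A{\left(h,z \right)} = 4 h + 4 z$
$O{\left(S \right)} = 9 \sqrt{S}$
$\left(6 + O{\left(A{\left(2,4 \right)} \right)}\right)^{2} = \left(6 + 9 \sqrt{4 \cdot 2 + 4 \cdot 4}\right)^{2} = \left(6 + 9 \sqrt{8 + 16}\right)^{2} = \left(6 + 9 \sqrt{24}\right)^{2} = \left(6 + 9 \cdot 2 \sqrt{6}\right)^{2} = \left(6 + 18 \sqrt{6}\right)^{2}$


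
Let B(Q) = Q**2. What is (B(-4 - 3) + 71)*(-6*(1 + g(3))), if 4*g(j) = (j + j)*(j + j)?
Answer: -7200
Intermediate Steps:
g(j) = j**2 (g(j) = ((j + j)*(j + j))/4 = ((2*j)*(2*j))/4 = (4*j**2)/4 = j**2)
(B(-4 - 3) + 71)*(-6*(1 + g(3))) = ((-4 - 3)**2 + 71)*(-6*(1 + 3**2)) = ((-7)**2 + 71)*(-6*(1 + 9)) = (49 + 71)*(-6*10) = 120*(-60) = -7200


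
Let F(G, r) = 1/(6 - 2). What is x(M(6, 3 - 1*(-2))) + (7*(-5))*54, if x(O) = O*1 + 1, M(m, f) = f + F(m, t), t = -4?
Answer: -7535/4 ≈ -1883.8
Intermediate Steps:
F(G, r) = 1/4
M(m, f) = 1/4 + f (M(m, f) = f + 1/4 = 1/4 + f)
x(O) = 1 + O (x(O) = O + 1 = 1 + O)
x(M(6, 3 - 1*(-2))) + (7*(-5))*54 = (1 + (1/4 + (3 - 1*(-2)))) + (7*(-5))*54 = (1 + (1/4 + (3 + 2))) - 35*54 = (1 + (1/4 + 5)) - 1890 = (1 + 21/4) - 1890 = 25/4 - 1890 = -7535/4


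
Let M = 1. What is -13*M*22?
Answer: -286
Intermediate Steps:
-13*M*22 = -13*1*22 = -13*22 = -286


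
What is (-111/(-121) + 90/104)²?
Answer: 125821089/39589264 ≈ 3.1782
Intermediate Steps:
(-111/(-121) + 90/104)² = (-111*(-1/121) + 90*(1/104))² = (111/121 + 45/52)² = (11217/6292)² = 125821089/39589264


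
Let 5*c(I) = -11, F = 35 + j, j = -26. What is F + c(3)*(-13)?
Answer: 188/5 ≈ 37.600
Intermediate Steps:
F = 9 (F = 35 - 26 = 9)
c(I) = -11/5 (c(I) = (⅕)*(-11) = -11/5)
F + c(3)*(-13) = 9 - 11/5*(-13) = 9 + 143/5 = 188/5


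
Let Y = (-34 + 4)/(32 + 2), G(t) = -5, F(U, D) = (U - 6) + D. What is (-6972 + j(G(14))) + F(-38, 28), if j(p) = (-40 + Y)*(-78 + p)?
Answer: -61111/17 ≈ -3594.8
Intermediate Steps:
F(U, D) = -6 + D + U (F(U, D) = (-6 + U) + D = -6 + D + U)
Y = -15/17 (Y = -30/34 = -30*1/34 = -15/17 ≈ -0.88235)
j(p) = 54210/17 - 695*p/17 (j(p) = (-40 - 15/17)*(-78 + p) = -695*(-78 + p)/17 = 54210/17 - 695*p/17)
(-6972 + j(G(14))) + F(-38, 28) = (-6972 + (54210/17 - 695/17*(-5))) + (-6 + 28 - 38) = (-6972 + (54210/17 + 3475/17)) - 16 = (-6972 + 57685/17) - 16 = -60839/17 - 16 = -61111/17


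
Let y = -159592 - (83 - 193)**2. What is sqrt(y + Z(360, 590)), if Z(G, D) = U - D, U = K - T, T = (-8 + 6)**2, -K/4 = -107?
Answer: I*sqrt(171858) ≈ 414.56*I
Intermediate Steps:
K = 428 (K = -4*(-107) = 428)
T = 4 (T = (-2)**2 = 4)
U = 424 (U = 428 - 1*4 = 428 - 4 = 424)
Z(G, D) = 424 - D
y = -171692 (y = -159592 - 1*(-110)**2 = -159592 - 1*12100 = -159592 - 12100 = -171692)
sqrt(y + Z(360, 590)) = sqrt(-171692 + (424 - 1*590)) = sqrt(-171692 + (424 - 590)) = sqrt(-171692 - 166) = sqrt(-171858) = I*sqrt(171858)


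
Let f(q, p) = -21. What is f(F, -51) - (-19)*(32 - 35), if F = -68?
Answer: -78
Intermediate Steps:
f(F, -51) - (-19)*(32 - 35) = -21 - (-19)*(32 - 35) = -21 - (-19)*(-3) = -21 - 1*57 = -21 - 57 = -78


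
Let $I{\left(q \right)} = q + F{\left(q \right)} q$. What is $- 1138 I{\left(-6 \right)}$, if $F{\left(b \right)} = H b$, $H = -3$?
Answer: $129732$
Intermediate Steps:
$F{\left(b \right)} = - 3 b$
$I{\left(q \right)} = q - 3 q^{2}$ ($I{\left(q \right)} = q + - 3 q q = q - 3 q^{2}$)
$- 1138 I{\left(-6 \right)} = - 1138 \left(- 6 \left(1 - -18\right)\right) = - 1138 \left(- 6 \left(1 + 18\right)\right) = - 1138 \left(\left(-6\right) 19\right) = \left(-1138\right) \left(-114\right) = 129732$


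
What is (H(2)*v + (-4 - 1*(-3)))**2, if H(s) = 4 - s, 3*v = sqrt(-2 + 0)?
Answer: 1/9 - 4*I*sqrt(2)/3 ≈ 0.11111 - 1.8856*I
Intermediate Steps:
v = I*sqrt(2)/3 (v = sqrt(-2 + 0)/3 = sqrt(-2)/3 = (I*sqrt(2))/3 = I*sqrt(2)/3 ≈ 0.4714*I)
(H(2)*v + (-4 - 1*(-3)))**2 = ((4 - 1*2)*(I*sqrt(2)/3) + (-4 - 1*(-3)))**2 = ((4 - 2)*(I*sqrt(2)/3) + (-4 + 3))**2 = (2*(I*sqrt(2)/3) - 1)**2 = (2*I*sqrt(2)/3 - 1)**2 = (-1 + 2*I*sqrt(2)/3)**2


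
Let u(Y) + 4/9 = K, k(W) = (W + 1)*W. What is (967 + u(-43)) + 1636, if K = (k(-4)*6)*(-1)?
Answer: 22775/9 ≈ 2530.6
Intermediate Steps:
k(W) = W*(1 + W) (k(W) = (1 + W)*W = W*(1 + W))
K = -72 (K = (-4*(1 - 4)*6)*(-1) = (-4*(-3)*6)*(-1) = (12*6)*(-1) = 72*(-1) = -72)
u(Y) = -652/9 (u(Y) = -4/9 - 72 = -652/9)
(967 + u(-43)) + 1636 = (967 - 652/9) + 1636 = 8051/9 + 1636 = 22775/9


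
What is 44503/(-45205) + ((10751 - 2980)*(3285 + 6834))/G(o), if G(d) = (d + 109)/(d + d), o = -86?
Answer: -611405619533309/1039715 ≈ -5.8805e+8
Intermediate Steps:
G(d) = (109 + d)/(2*d) (G(d) = (109 + d)/((2*d)) = (109 + d)*(1/(2*d)) = (109 + d)/(2*d))
44503/(-45205) + ((10751 - 2980)*(3285 + 6834))/G(o) = 44503/(-45205) + ((10751 - 2980)*(3285 + 6834))/(((1/2)*(109 - 86)/(-86))) = 44503*(-1/45205) + (7771*10119)/(((1/2)*(-1/86)*23)) = -44503/45205 + 78634749/(-23/172) = -44503/45205 + 78634749*(-172/23) = -44503/45205 - 13525176828/23 = -611405619533309/1039715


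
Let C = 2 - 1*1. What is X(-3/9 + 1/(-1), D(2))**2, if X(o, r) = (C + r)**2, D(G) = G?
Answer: 81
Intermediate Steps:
C = 1 (C = 2 - 1 = 1)
X(o, r) = (1 + r)**2
X(-3/9 + 1/(-1), D(2))**2 = ((1 + 2)**2)**2 = (3**2)**2 = 9**2 = 81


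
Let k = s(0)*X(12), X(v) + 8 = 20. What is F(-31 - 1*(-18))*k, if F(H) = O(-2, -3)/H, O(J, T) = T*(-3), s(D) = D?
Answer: 0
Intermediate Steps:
X(v) = 12 (X(v) = -8 + 20 = 12)
O(J, T) = -3*T
F(H) = 9/H (F(H) = (-3*(-3))/H = 9/H)
k = 0 (k = 0*12 = 0)
F(-31 - 1*(-18))*k = (9/(-31 - 1*(-18)))*0 = (9/(-31 + 18))*0 = (9/(-13))*0 = (9*(-1/13))*0 = -9/13*0 = 0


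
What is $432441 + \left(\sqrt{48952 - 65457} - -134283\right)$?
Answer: $566724 + i \sqrt{16505} \approx 5.6672 \cdot 10^{5} + 128.47 i$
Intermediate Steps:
$432441 + \left(\sqrt{48952 - 65457} - -134283\right) = 432441 + \left(\sqrt{-16505} + 134283\right) = 432441 + \left(i \sqrt{16505} + 134283\right) = 432441 + \left(134283 + i \sqrt{16505}\right) = 566724 + i \sqrt{16505}$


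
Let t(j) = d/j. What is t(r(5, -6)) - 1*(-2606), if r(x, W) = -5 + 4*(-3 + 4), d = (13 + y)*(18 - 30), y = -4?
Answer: 2714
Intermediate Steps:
d = -108 (d = (13 - 4)*(18 - 30) = 9*(-12) = -108)
r(x, W) = -1 (r(x, W) = -5 + 4*1 = -5 + 4 = -1)
t(j) = -108/j
t(r(5, -6)) - 1*(-2606) = -108/(-1) - 1*(-2606) = -108*(-1) + 2606 = 108 + 2606 = 2714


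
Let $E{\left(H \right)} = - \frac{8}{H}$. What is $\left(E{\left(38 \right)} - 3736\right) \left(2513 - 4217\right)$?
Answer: $\frac{120963552}{19} \approx 6.3665 \cdot 10^{6}$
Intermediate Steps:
$\left(E{\left(38 \right)} - 3736\right) \left(2513 - 4217\right) = \left(- \frac{8}{38} - 3736\right) \left(2513 - 4217\right) = \left(\left(-8\right) \frac{1}{38} - 3736\right) \left(-1704\right) = \left(- \frac{4}{19} - 3736\right) \left(-1704\right) = \left(- \frac{70988}{19}\right) \left(-1704\right) = \frac{120963552}{19}$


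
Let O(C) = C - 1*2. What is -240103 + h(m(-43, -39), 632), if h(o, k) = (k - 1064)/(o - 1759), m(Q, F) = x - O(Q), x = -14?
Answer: -960411/4 ≈ -2.4010e+5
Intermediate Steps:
O(C) = -2 + C (O(C) = C - 2 = -2 + C)
m(Q, F) = -12 - Q (m(Q, F) = -14 - (-2 + Q) = -14 + (2 - Q) = -12 - Q)
h(o, k) = (-1064 + k)/(-1759 + o)
-240103 + h(m(-43, -39), 632) = -240103 + (-1064 + 632)/(-1759 + (-12 - 1*(-43))) = -240103 - 432/(-1759 + (-12 + 43)) = -240103 - 432/(-1759 + 31) = -240103 - 432/(-1728) = -240103 - 1/1728*(-432) = -240103 + 1/4 = -960411/4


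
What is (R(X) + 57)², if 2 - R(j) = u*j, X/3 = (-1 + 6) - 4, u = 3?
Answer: 2500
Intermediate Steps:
X = 3 (X = 3*((-1 + 6) - 4) = 3*(5 - 4) = 3*1 = 3)
R(j) = 2 - 3*j
(R(X) + 57)² = ((2 - 3*3) + 57)² = ((2 - 9) + 57)² = (-7 + 57)² = 50² = 2500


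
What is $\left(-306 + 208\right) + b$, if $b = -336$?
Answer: $-434$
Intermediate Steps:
$\left(-306 + 208\right) + b = \left(-306 + 208\right) - 336 = -98 - 336 = -434$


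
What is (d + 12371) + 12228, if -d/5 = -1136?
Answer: 30279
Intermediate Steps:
d = 5680 (d = -5*(-1136) = 5680)
(d + 12371) + 12228 = (5680 + 12371) + 12228 = 18051 + 12228 = 30279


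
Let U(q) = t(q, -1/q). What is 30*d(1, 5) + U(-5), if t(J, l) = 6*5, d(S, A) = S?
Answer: 60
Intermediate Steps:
t(J, l) = 30
U(q) = 30
30*d(1, 5) + U(-5) = 30*1 + 30 = 30 + 30 = 60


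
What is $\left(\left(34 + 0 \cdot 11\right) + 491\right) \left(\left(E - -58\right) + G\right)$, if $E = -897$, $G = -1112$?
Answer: $-1024275$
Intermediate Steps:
$\left(\left(34 + 0 \cdot 11\right) + 491\right) \left(\left(E - -58\right) + G\right) = \left(\left(34 + 0 \cdot 11\right) + 491\right) \left(\left(-897 - -58\right) - 1112\right) = \left(\left(34 + 0\right) + 491\right) \left(\left(-897 + 58\right) - 1112\right) = \left(34 + 491\right) \left(-839 - 1112\right) = 525 \left(-1951\right) = -1024275$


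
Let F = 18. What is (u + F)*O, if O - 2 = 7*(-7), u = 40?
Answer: -2726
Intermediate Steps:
O = -47 (O = 2 + 7*(-7) = 2 - 49 = -47)
(u + F)*O = (40 + 18)*(-47) = 58*(-47) = -2726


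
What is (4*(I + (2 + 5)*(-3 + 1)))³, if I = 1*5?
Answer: -46656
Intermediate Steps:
I = 5
(4*(I + (2 + 5)*(-3 + 1)))³ = (4*(5 + (2 + 5)*(-3 + 1)))³ = (4*(5 + 7*(-2)))³ = (4*(5 - 14))³ = (4*(-9))³ = (-36)³ = -46656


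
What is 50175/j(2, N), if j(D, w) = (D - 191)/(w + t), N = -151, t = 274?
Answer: -228575/7 ≈ -32654.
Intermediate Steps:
j(D, w) = (-191 + D)/(274 + w) (j(D, w) = (D - 191)/(w + 274) = (-191 + D)/(274 + w))
50175/j(2, N) = 50175/(((-191 + 2)/(274 - 151))) = 50175/((-189/123)) = 50175/(((1/123)*(-189))) = 50175/(-63/41) = 50175*(-41/63) = -228575/7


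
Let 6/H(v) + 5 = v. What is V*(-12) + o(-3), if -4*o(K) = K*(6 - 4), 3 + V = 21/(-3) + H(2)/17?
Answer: 4179/34 ≈ 122.91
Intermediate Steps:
H(v) = 6/(-5 + v)
V = -172/17 (V = -3 + (21/(-3) + (6/(-5 + 2))/17) = -3 + (21*(-⅓) + (6/(-3))*(1/17)) = -3 + (-7 + (6*(-⅓))*(1/17)) = -3 + (-7 - 2*1/17) = -3 + (-7 - 2/17) = -3 - 121/17 = -172/17 ≈ -10.118)
o(K) = -K/2 (o(K) = -K*(6 - 4)/4 = -K*2/4 = -K/2)
V*(-12) + o(-3) = -172/17*(-12) - ½*(-3) = 2064/17 + 3/2 = 4179/34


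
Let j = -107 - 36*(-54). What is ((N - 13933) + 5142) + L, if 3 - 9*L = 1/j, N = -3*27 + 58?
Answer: -145716352/16533 ≈ -8813.7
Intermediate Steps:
j = 1837 (j = -107 + 1944 = 1837)
N = -23 (N = -81 + 58 = -23)
L = 5510/16533 (L = ⅓ - ⅑/1837 = ⅓ - ⅑*1/1837 = ⅓ - 1/16533 = 5510/16533 ≈ 0.33327)
((N - 13933) + 5142) + L = ((-23 - 13933) + 5142) + 5510/16533 = (-13956 + 5142) + 5510/16533 = -8814 + 5510/16533 = -145716352/16533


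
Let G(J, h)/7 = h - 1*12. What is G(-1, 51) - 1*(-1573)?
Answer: 1846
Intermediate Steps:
G(J, h) = -84 + 7*h (G(J, h) = 7*(h - 1*12) = 7*(h - 12) = 7*(-12 + h) = -84 + 7*h)
G(-1, 51) - 1*(-1573) = (-84 + 7*51) - 1*(-1573) = (-84 + 357) + 1573 = 273 + 1573 = 1846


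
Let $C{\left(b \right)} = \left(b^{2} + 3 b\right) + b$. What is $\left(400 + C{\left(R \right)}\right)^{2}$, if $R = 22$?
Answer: $944784$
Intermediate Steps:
$C{\left(b \right)} = b^{2} + 4 b$
$\left(400 + C{\left(R \right)}\right)^{2} = \left(400 + 22 \left(4 + 22\right)\right)^{2} = \left(400 + 22 \cdot 26\right)^{2} = \left(400 + 572\right)^{2} = 972^{2} = 944784$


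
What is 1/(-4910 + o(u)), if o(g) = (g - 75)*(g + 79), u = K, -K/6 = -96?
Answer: 1/323245 ≈ 3.0936e-6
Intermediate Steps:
K = 576 (K = -6*(-96) = 576)
u = 576
o(g) = (-75 + g)*(79 + g)
1/(-4910 + o(u)) = 1/(-4910 + (-5925 + 576**2 + 4*576)) = 1/(-4910 + (-5925 + 331776 + 2304)) = 1/(-4910 + 328155) = 1/323245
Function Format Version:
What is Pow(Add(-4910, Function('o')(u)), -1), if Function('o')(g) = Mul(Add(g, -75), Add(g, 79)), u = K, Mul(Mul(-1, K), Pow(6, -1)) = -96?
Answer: Rational(1, 323245) ≈ 3.0936e-6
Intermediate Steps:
K = 576 (K = Mul(-6, -96) = 576)
u = 576
Function('o')(g) = Mul(Add(-75, g), Add(79, g))
Pow(Add(-4910, Function('o')(u)), -1) = Pow(Add(-4910, Add(-5925, Pow(576, 2), Mul(4, 576))), -1) = Pow(Add(-4910, Add(-5925, 331776, 2304)), -1) = Pow(Add(-4910, 328155), -1) = Pow(323245, -1) = Rational(1, 323245)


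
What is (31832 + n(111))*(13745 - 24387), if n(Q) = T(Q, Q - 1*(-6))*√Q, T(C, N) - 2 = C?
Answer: -338756144 - 1202546*√111 ≈ -3.5143e+8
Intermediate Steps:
T(C, N) = 2 + C
n(Q) = √Q*(2 + Q) (n(Q) = (2 + Q)*√Q = √Q*(2 + Q))
(31832 + n(111))*(13745 - 24387) = (31832 + √111*(2 + 111))*(13745 - 24387) = (31832 + √111*113)*(-10642) = (31832 + 113*√111)*(-10642) = -338756144 - 1202546*√111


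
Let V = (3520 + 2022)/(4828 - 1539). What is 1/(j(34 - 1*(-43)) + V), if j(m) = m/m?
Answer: 3289/8831 ≈ 0.37244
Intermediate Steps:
j(m) = 1
V = 5542/3289 ≈ 1.6850
1/(j(34 - 1*(-43)) + V) = 1/(1 + 5542/3289) = 1/(8831/3289) = 3289/8831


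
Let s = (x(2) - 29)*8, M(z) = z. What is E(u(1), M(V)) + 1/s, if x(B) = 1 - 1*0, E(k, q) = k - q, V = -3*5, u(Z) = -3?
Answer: 2687/224 ≈ 11.996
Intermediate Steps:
V = -15
x(B) = 1 (x(B) = 1 + 0 = 1)
s = -224 (s = (1 - 29)*8 = -28*8 = -224)
E(u(1), M(V)) + 1/s = (-3 - 1*(-15)) + 1/(-224) = (-3 + 15) - 1/224 = 12 - 1/224 = 2687/224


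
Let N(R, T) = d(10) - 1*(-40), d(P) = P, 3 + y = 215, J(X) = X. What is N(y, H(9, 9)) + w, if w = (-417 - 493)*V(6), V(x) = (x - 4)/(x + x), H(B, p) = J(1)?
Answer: -305/3 ≈ -101.67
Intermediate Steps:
H(B, p) = 1
y = 212 (y = -3 + 215 = 212)
V(x) = (-4 + x)/(2*x) (V(x) = (-4 + x)/((2*x)) = (-4 + x)*(1/(2*x)) = (-4 + x)/(2*x))
N(R, T) = 50 (N(R, T) = 10 - 1*(-40) = 10 + 40 = 50)
w = -455/3 (w = (-417 - 493)*((½)*(-4 + 6)/6) = -455*2/6 = -910*⅙ = -455/3 ≈ -151.67)
N(y, H(9, 9)) + w = 50 - 455/3 = -305/3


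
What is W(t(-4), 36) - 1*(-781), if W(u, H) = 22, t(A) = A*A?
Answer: 803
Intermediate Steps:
t(A) = A²
W(t(-4), 36) - 1*(-781) = 22 - 1*(-781) = 22 + 781 = 803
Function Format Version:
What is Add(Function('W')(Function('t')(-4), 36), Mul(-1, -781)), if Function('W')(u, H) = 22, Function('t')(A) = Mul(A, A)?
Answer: 803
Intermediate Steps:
Function('t')(A) = Pow(A, 2)
Add(Function('W')(Function('t')(-4), 36), Mul(-1, -781)) = Add(22, Mul(-1, -781)) = Add(22, 781) = 803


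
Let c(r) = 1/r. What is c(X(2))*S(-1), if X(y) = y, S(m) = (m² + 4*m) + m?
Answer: -2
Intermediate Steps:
S(m) = m² + 5*m
c(X(2))*S(-1) = (-(5 - 1))/2 = (-1*4)/2 = (½)*(-4) = -2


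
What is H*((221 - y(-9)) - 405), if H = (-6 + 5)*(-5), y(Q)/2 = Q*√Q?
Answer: -920 + 270*I ≈ -920.0 + 270.0*I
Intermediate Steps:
y(Q) = 2*Q^(3/2) (y(Q) = 2*(Q*√Q) = 2*Q^(3/2))
H = 5 (H = -1*(-5) = 5)
H*((221 - y(-9)) - 405) = 5*((221 - 2*(-9)^(3/2)) - 405) = 5*((221 - 2*(-27*I)) - 405) = 5*((221 - (-54)*I) - 405) = 5*((221 + 54*I) - 405) = 5*(-184 + 54*I) = -920 + 270*I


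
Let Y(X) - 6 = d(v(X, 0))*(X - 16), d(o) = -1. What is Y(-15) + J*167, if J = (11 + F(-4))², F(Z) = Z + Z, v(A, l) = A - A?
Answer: 1540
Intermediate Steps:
v(A, l) = 0
F(Z) = 2*Z
Y(X) = 22 - X (Y(X) = 6 - (X - 16) = 6 - (-16 + X) = 6 + (16 - X) = 22 - X)
J = 9 (J = (11 + 2*(-4))² = (11 - 8)² = 3² = 9)
Y(-15) + J*167 = (22 - 1*(-15)) + 9*167 = (22 + 15) + 1503 = 37 + 1503 = 1540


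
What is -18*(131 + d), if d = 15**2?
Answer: -6408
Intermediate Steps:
d = 225
-18*(131 + d) = -18*(131 + 225) = -18*356 = -6408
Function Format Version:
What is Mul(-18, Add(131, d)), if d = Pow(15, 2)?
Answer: -6408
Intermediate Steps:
d = 225
Mul(-18, Add(131, d)) = Mul(-18, Add(131, 225)) = Mul(-18, 356) = -6408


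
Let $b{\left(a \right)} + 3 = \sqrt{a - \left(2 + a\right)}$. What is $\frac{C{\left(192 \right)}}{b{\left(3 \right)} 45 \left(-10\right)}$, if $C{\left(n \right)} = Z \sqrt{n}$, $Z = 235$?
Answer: $\frac{188 \sqrt{3}}{165} + \frac{188 i \sqrt{6}}{495} \approx 1.9735 + 0.93031 i$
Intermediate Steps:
$b{\left(a \right)} = -3 + i \sqrt{2}$ ($b{\left(a \right)} = -3 + \sqrt{a - \left(2 + a\right)} = -3 + \sqrt{-2} = -3 + i \sqrt{2}$)
$C{\left(n \right)} = 235 \sqrt{n}$
$\frac{C{\left(192 \right)}}{b{\left(3 \right)} 45 \left(-10\right)} = \frac{235 \sqrt{192}}{\left(-3 + i \sqrt{2}\right) 45 \left(-10\right)} = \frac{235 \cdot 8 \sqrt{3}}{\left(-135 + 45 i \sqrt{2}\right) \left(-10\right)} = \frac{1880 \sqrt{3}}{1350 - 450 i \sqrt{2}}$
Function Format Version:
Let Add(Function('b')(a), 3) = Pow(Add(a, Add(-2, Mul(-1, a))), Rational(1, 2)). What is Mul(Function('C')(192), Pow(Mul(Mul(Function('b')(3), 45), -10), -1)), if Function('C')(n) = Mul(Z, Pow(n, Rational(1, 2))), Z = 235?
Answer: Add(Mul(Rational(188, 165), Pow(3, Rational(1, 2))), Mul(Rational(188, 495), I, Pow(6, Rational(1, 2)))) ≈ Add(1.9735, Mul(0.93031, I))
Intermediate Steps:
Function('b')(a) = Add(-3, Mul(I, Pow(2, Rational(1, 2)))) (Function('b')(a) = Add(-3, Pow(Add(a, Add(-2, Mul(-1, a))), Rational(1, 2))) = Add(-3, Pow(-2, Rational(1, 2))) = Add(-3, Mul(I, Pow(2, Rational(1, 2)))))
Function('C')(n) = Mul(235, Pow(n, Rational(1, 2)))
Mul(Function('C')(192), Pow(Mul(Mul(Function('b')(3), 45), -10), -1)) = Mul(Mul(235, Pow(192, Rational(1, 2))), Pow(Mul(Mul(Add(-3, Mul(I, Pow(2, Rational(1, 2)))), 45), -10), -1)) = Mul(Mul(235, Mul(8, Pow(3, Rational(1, 2)))), Pow(Mul(Add(-135, Mul(45, I, Pow(2, Rational(1, 2)))), -10), -1)) = Mul(Mul(1880, Pow(3, Rational(1, 2))), Pow(Add(1350, Mul(-450, I, Pow(2, Rational(1, 2)))), -1)) = Mul(1880, Pow(3, Rational(1, 2)), Pow(Add(1350, Mul(-450, I, Pow(2, Rational(1, 2)))), -1))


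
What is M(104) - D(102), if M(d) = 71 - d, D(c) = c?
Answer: -135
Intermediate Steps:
M(104) - D(102) = (71 - 1*104) - 1*102 = (71 - 104) - 102 = -33 - 102 = -135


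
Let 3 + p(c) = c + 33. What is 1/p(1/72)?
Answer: 72/2161 ≈ 0.033318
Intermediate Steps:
p(c) = 30 + c (p(c) = -3 + (c + 33) = -3 + (33 + c) = 30 + c)
1/p(1/72) = 1/(30 + 1/72) = 1/(2161/72) = 72/2161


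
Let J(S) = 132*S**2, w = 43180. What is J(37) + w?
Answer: 223888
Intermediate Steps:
J(37) + w = 132*37**2 + 43180 = 132*1369 + 43180 = 180708 + 43180 = 223888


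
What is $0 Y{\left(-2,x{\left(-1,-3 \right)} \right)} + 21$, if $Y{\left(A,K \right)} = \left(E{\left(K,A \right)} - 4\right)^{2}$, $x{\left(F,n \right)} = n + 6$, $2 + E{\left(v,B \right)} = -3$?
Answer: $21$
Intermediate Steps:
$E{\left(v,B \right)} = -5$ ($E{\left(v,B \right)} = -2 - 3 = -5$)
$x{\left(F,n \right)} = 6 + n$
$Y{\left(A,K \right)} = 81$ ($Y{\left(A,K \right)} = \left(-5 - 4\right)^{2} = \left(-9\right)^{2} = 81$)
$0 Y{\left(-2,x{\left(-1,-3 \right)} \right)} + 21 = 0 \cdot 81 + 21 = 0 + 21 = 21$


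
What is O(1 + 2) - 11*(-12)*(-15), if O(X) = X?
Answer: -1977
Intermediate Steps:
O(1 + 2) - 11*(-12)*(-15) = (1 + 2) - 11*(-12)*(-15) = 3 + 132*(-15) = 3 - 1980 = -1977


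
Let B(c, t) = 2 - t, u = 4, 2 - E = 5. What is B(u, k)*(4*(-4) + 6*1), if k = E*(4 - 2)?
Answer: -80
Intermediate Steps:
E = -3 (E = 2 - 1*5 = 2 - 5 = -3)
k = -6 (k = -3*(4 - 2) = -3*2 = -6)
B(u, k)*(4*(-4) + 6*1) = (2 - 1*(-6))*(4*(-4) + 6*1) = (2 + 6)*(-16 + 6) = 8*(-10) = -80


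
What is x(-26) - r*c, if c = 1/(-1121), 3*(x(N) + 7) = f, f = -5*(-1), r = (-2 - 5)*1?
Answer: -17957/3363 ≈ -5.3396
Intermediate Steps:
r = -7 (r = -7*1 = -7)
f = 5
x(N) = -16/3 (x(N) = -7 + (1/3)*5 = -7 + 5/3 = -16/3)
c = -1/1121 ≈ -0.00089206
x(-26) - r*c = -16/3 - (-7)*(-1)/1121 = -16/3 - 1*7/1121 = -16/3 - 7/1121 = -17957/3363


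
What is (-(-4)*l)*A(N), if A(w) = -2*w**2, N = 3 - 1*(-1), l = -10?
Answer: 1280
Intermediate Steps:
N = 4 (N = 3 + 1 = 4)
(-(-4)*l)*A(N) = (-(-4)*(-10))*(-2*4**2) = (-4*10)*(-2*16) = -40*(-32) = 1280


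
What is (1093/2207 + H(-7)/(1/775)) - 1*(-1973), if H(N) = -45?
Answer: -72613621/2207 ≈ -32902.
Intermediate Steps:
(1093/2207 + H(-7)/(1/775)) - 1*(-1973) = (1093/2207 - 45/(1/775)) - 1*(-1973) = (1093*(1/2207) - 45/1/775) + 1973 = (1093/2207 - 45*775) + 1973 = (1093/2207 - 34875) + 1973 = -76968032/2207 + 1973 = -72613621/2207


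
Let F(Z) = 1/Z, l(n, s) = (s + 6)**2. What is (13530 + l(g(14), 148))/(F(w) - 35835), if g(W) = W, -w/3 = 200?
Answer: -22347600/21501001 ≈ -1.0394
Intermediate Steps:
w = -600 (w = -3*200 = -600)
l(n, s) = (6 + s)**2
(13530 + l(g(14), 148))/(F(w) - 35835) = (13530 + (6 + 148)**2)/(1/(-600) - 35835) = (13530 + 154**2)/(-1/600 - 35835) = (13530 + 23716)/(-21501001/600) = 37246*(-600/21501001) = -22347600/21501001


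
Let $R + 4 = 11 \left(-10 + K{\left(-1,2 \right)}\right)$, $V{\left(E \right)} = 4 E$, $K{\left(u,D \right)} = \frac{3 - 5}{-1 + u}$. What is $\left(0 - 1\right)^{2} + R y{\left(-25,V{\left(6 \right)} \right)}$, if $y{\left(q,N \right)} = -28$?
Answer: $2885$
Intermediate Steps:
$K{\left(u,D \right)} = - \frac{2}{-1 + u}$
$R = -103$ ($R = -4 + 11 \left(-10 - \frac{2}{-1 - 1}\right) = -4 + 11 \left(-10 - \frac{2}{-2}\right) = -4 + 11 \left(-10 - -1\right) = -4 + 11 \left(-10 + 1\right) = -4 + 11 \left(-9\right) = -4 - 99 = -103$)
$\left(0 - 1\right)^{2} + R y{\left(-25,V{\left(6 \right)} \right)} = \left(0 - 1\right)^{2} - -2884 = \left(-1\right)^{2} + 2884 = 1 + 2884 = 2885$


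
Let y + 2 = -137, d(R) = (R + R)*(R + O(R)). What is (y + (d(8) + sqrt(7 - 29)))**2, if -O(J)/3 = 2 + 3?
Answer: (-251 + I*sqrt(22))**2 ≈ 62979.0 - 2354.6*I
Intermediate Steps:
O(J) = -15 (O(J) = -3*(2 + 3) = -3*5 = -15)
d(R) = 2*R*(-15 + R) (d(R) = (R + R)*(R - 15) = (2*R)*(-15 + R) = 2*R*(-15 + R))
y = -139 (y = -2 - 137 = -139)
(y + (d(8) + sqrt(7 - 29)))**2 = (-139 + (2*8*(-15 + 8) + sqrt(7 - 29)))**2 = (-139 + (2*8*(-7) + sqrt(-22)))**2 = (-139 + (-112 + I*sqrt(22)))**2 = (-251 + I*sqrt(22))**2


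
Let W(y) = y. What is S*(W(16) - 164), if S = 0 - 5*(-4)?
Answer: -2960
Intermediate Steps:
S = 20 (S = 0 + 20 = 20)
S*(W(16) - 164) = 20*(16 - 164) = 20*(-148) = -2960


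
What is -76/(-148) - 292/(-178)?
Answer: 7093/3293 ≈ 2.1540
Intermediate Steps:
-76/(-148) - 292/(-178) = -76*(-1/148) - 292*(-1/178) = 19/37 + 146/89 = 7093/3293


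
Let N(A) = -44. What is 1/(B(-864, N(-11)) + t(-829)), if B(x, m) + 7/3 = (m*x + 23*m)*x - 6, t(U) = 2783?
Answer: -3/95906044 ≈ -3.1281e-8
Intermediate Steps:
B(x, m) = -25/3 + x*(23*m + m*x) (B(x, m) = -7/3 + ((m*x + 23*m)*x - 6) = -7/3 + ((23*m + m*x)*x - 6) = -7/3 + (x*(23*m + m*x) - 6) = -7/3 + (-6 + x*(23*m + m*x)) = -25/3 + x*(23*m + m*x))
1/(B(-864, N(-11)) + t(-829)) = 1/((-25/3 - 44*(-864)**2 + 23*(-44)*(-864)) + 2783) = 1/((-25/3 - 44*746496 + 874368) + 2783) = 1/((-25/3 - 32845824 + 874368) + 2783) = 1/(-95914393/3 + 2783) = 1/(-95906044/3) = -3/95906044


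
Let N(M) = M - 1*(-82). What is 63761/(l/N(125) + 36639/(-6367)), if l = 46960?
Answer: 84035021409/291410047 ≈ 288.37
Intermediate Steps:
N(M) = 82 + M (N(M) = M + 82 = 82 + M)
63761/(l/N(125) + 36639/(-6367)) = 63761/(46960/(82 + 125) + 36639/(-6367)) = 63761/(46960/207 + 36639*(-1/6367)) = 63761/(46960*(1/207) - 36639/6367) = 63761/(46960/207 - 36639/6367) = 63761/(291410047/1317969) = 63761*(1317969/291410047) = 84035021409/291410047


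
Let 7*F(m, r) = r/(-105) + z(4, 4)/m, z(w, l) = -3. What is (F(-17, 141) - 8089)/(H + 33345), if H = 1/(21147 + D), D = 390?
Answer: -725611229523/2991100022890 ≈ -0.24259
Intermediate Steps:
H = 1/21537 (H = 1/(21147 + 390) = 1/21537 ≈ 4.6432e-5)
F(m, r) = -3/(7*m) - r/735 (F(m, r) = (r/(-105) - 3/m)/7 = (r*(-1/105) - 3/m)/7 = (-r/105 - 3/m)/7 = (-3/m - r/105)/7 = -3/(7*m) - r/735)
(F(-17, 141) - 8089)/(H + 33345) = ((1/735)*(-315 - 1*(-17)*141)/(-17) - 8089)/(1/21537 + 33345) = ((1/735)*(-1/17)*(-315 + 2397) - 8089)/(718151266/21537) = ((1/735)*(-1/17)*2082 - 8089)*(21537/718151266) = (-694/4165 - 8089)*(21537/718151266) = -33691379/4165*21537/718151266 = -725611229523/2991100022890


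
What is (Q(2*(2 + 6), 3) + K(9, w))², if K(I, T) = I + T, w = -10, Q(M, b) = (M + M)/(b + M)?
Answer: 169/361 ≈ 0.46814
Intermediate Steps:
Q(M, b) = 2*M/(M + b) (Q(M, b) = (2*M)/(M + b) = 2*M/(M + b))
(Q(2*(2 + 6), 3) + K(9, w))² = (2*(2*(2 + 6))/(2*(2 + 6) + 3) + (9 - 10))² = (2*(2*8)/(2*8 + 3) - 1)² = (2*16/(16 + 3) - 1)² = (2*16/19 - 1)² = (2*16*(1/19) - 1)² = (32/19 - 1)² = (13/19)² = 169/361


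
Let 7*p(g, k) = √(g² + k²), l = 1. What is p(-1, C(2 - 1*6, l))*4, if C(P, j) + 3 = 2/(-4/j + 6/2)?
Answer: 4*√26/7 ≈ 2.9137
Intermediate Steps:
C(P, j) = -3 + 2/(3 - 4/j) (C(P, j) = -3 + 2/(-4/j + 6/2) = -3 + 2/(-4/j + 6*(½)) = -3 + 2/(-4/j + 3) = -3 + 2/(3 - 4/j))
p(g, k) = √(g² + k²)/7
p(-1, C(2 - 1*6, l))*4 = (√((-1)² + ((12 - 7*1)/(-4 + 3*1))²)/7)*4 = (√(1 + ((12 - 7)/(-4 + 3))²)/7)*4 = (√(1 + (5/(-1))²)/7)*4 = (√(1 + (-1*5)²)/7)*4 = (√(1 + (-5)²)/7)*4 = (√(1 + 25)/7)*4 = (√26/7)*4 = 4*√26/7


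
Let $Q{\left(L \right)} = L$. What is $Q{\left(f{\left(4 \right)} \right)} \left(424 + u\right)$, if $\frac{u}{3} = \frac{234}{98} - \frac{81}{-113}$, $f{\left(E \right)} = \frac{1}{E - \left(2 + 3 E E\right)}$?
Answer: $- \frac{1199629}{127351} \approx -9.4199$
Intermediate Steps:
$f{\left(E \right)} = \frac{1}{-2 + E - 3 E^{2}}$ ($f{\left(E \right)} = \frac{1}{E - \left(2 + 3 E^{2}\right)} = \frac{1}{-2 + E - 3 E^{2}}$)
$u = \frac{51570}{5537}$ ($u = 3 \left(\frac{234}{98} - \frac{81}{-113}\right) = 3 \left(234 \cdot \frac{1}{98} - - \frac{81}{113}\right) = 3 \left(\frac{117}{49} + \frac{81}{113}\right) = 3 \cdot \frac{17190}{5537} = \frac{51570}{5537} \approx 9.3137$)
$Q{\left(f{\left(4 \right)} \right)} \left(424 + u\right) = - \frac{1}{2 - 4 + 3 \cdot 4^{2}} \left(424 + \frac{51570}{5537}\right) = - \frac{1}{2 - 4 + 3 \cdot 16} \cdot \frac{2399258}{5537} = - \frac{1}{2 - 4 + 48} \cdot \frac{2399258}{5537} = - \frac{1}{46} \cdot \frac{2399258}{5537} = \left(-1\right) \frac{1}{46} \cdot \frac{2399258}{5537} = \left(- \frac{1}{46}\right) \frac{2399258}{5537} = - \frac{1199629}{127351}$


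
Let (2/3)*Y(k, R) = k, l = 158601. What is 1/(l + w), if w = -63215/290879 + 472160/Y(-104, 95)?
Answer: 872637/135759729872 ≈ 6.4278e-6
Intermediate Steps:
Y(k, R) = 3*k/2
w = -2641370965/872637 (w = -63215/290879 + 472160/(((3/2)*(-104))) = -63215*1/290879 + 472160/(-156) = -63215/290879 + 472160*(-1/156) = -63215/290879 - 9080/3 = -2641370965/872637 ≈ -3026.9)
1/(l + w) = 1/(158601 - 2641370965/872637) = 1/(135759729872/872637) = 872637/135759729872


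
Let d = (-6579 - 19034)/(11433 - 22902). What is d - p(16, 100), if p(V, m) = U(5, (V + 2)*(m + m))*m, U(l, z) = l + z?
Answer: -4134548887/11469 ≈ -3.6050e+5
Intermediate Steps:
d = 25613/11469 (d = -25613/(-11469) = -25613*(-1/11469) = 25613/11469 ≈ 2.2332)
p(V, m) = m*(5 + 2*m*(2 + V)) (p(V, m) = (5 + (V + 2)*(m + m))*m = (5 + (2 + V)*(2*m))*m = (5 + 2*m*(2 + V))*m = m*(5 + 2*m*(2 + V)))
d - p(16, 100) = 25613/11469 - 100*(5 + 2*100*(2 + 16)) = 25613/11469 - 100*(5 + 2*100*18) = 25613/11469 - 100*(5 + 3600) = 25613/11469 - 100*3605 = 25613/11469 - 1*360500 = 25613/11469 - 360500 = -4134548887/11469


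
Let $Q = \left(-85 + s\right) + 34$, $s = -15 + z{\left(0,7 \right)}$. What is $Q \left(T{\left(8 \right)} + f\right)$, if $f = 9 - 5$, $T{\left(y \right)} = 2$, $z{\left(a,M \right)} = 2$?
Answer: $-384$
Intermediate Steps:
$f = 4$ ($f = 9 - 5 = 4$)
$s = -13$ ($s = -15 + 2 = -13$)
$Q = -64$ ($Q = \left(-85 - 13\right) + 34 = -98 + 34 = -64$)
$Q \left(T{\left(8 \right)} + f\right) = - 64 \left(2 + 4\right) = \left(-64\right) 6 = -384$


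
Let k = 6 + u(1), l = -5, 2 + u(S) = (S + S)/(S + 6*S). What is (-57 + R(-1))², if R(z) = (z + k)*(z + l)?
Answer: 288369/49 ≈ 5885.1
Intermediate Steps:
u(S) = -12/7 (u(S) = -2 + (S + S)/(S + 6*S) = -2 + (2*S)/((7*S)) = -2 + (2*S)*(1/(7*S)) = -2 + 2/7 = -12/7)
k = 30/7 (k = 6 - 12/7 = 30/7 ≈ 4.2857)
R(z) = (-5 + z)*(30/7 + z) (R(z) = (z + 30/7)*(z - 5) = (30/7 + z)*(-5 + z) = (-5 + z)*(30/7 + z))
(-57 + R(-1))² = (-57 + (-150/7 + (-1)² - 5/7*(-1)))² = (-57 + (-150/7 + 1 + 5/7))² = (-57 - 138/7)² = (-537/7)² = 288369/49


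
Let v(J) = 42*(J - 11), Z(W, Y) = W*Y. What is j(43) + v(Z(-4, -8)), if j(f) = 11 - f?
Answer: 850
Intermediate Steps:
v(J) = -462 + 42*J (v(J) = 42*(-11 + J) = -462 + 42*J)
j(43) + v(Z(-4, -8)) = (11 - 1*43) + (-462 + 42*(-4*(-8))) = (11 - 43) + (-462 + 42*32) = -32 + (-462 + 1344) = -32 + 882 = 850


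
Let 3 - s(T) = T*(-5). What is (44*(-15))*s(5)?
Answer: -18480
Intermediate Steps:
s(T) = 3 + 5*T (s(T) = 3 - T*(-5) = 3 - (-5)*T = 3 + 5*T)
(44*(-15))*s(5) = (44*(-15))*(3 + 5*5) = -660*(3 + 25) = -660*28 = -18480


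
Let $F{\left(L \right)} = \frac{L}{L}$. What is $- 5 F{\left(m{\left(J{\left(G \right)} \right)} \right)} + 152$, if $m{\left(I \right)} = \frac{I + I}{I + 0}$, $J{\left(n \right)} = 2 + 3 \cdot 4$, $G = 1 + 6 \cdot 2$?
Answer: $147$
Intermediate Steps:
$G = 13$ ($G = 1 + 12 = 13$)
$J{\left(n \right)} = 14$ ($J{\left(n \right)} = 2 + 12 = 14$)
$m{\left(I \right)} = 2$ ($m{\left(I \right)} = \frac{2 I}{I} = 2$)
$F{\left(L \right)} = 1$
$- 5 F{\left(m{\left(J{\left(G \right)} \right)} \right)} + 152 = \left(-5\right) 1 + 152 = -5 + 152 = 147$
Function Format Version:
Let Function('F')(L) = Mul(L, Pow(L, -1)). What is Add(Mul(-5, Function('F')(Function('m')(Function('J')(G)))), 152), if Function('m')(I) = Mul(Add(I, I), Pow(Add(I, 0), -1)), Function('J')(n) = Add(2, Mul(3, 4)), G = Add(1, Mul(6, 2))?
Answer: 147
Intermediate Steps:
G = 13 (G = Add(1, 12) = 13)
Function('J')(n) = 14 (Function('J')(n) = Add(2, 12) = 14)
Function('m')(I) = 2 (Function('m')(I) = Mul(Mul(2, I), Pow(I, -1)) = 2)
Function('F')(L) = 1
Add(Mul(-5, Function('F')(Function('m')(Function('J')(G)))), 152) = Add(Mul(-5, 1), 152) = Add(-5, 152) = 147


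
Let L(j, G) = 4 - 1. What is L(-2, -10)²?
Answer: 9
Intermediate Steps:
L(j, G) = 3
L(-2, -10)² = 3² = 9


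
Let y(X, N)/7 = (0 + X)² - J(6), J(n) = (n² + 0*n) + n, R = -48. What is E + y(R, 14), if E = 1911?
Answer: 17745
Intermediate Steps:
J(n) = n + n² (J(n) = (n² + 0) + n = n² + n = n + n²)
y(X, N) = -294 + 7*X² (y(X, N) = 7*((0 + X)² - 6*(1 + 6)) = 7*(X² - 6*7) = 7*(X² - 1*42) = 7*(X² - 42) = 7*(-42 + X²) = -294 + 7*X²)
E + y(R, 14) = 1911 + (-294 + 7*(-48)²) = 1911 + (-294 + 7*2304) = 1911 + (-294 + 16128) = 1911 + 15834 = 17745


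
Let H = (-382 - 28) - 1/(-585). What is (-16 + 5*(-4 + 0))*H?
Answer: 959396/65 ≈ 14760.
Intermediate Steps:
H = -239849/585 (H = -410 - 1*(-1/585) = -410 + 1/585 = -239849/585 ≈ -410.00)
(-16 + 5*(-4 + 0))*H = (-16 + 5*(-4 + 0))*(-239849/585) = (-16 + 5*(-4))*(-239849/585) = (-16 - 20)*(-239849/585) = -36*(-239849/585) = 959396/65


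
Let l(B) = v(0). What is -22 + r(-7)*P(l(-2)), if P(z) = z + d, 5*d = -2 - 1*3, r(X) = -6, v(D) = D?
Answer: -16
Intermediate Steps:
l(B) = 0
d = -1 (d = (-2 - 1*3)/5 = (-2 - 3)/5 = (⅕)*(-5) = -1)
P(z) = -1 + z (P(z) = z - 1 = -1 + z)
-22 + r(-7)*P(l(-2)) = -22 - 6*(-1 + 0) = -22 - 6*(-1) = -22 + 6 = -16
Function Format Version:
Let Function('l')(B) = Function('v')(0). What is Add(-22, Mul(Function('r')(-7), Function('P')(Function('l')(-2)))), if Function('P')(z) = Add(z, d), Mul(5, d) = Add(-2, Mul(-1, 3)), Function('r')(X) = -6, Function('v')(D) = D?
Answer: -16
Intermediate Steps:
Function('l')(B) = 0
d = -1 (d = Mul(Rational(1, 5), Add(-2, Mul(-1, 3))) = Mul(Rational(1, 5), Add(-2, -3)) = Mul(Rational(1, 5), -5) = -1)
Function('P')(z) = Add(-1, z) (Function('P')(z) = Add(z, -1) = Add(-1, z))
Add(-22, Mul(Function('r')(-7), Function('P')(Function('l')(-2)))) = Add(-22, Mul(-6, Add(-1, 0))) = Add(-22, Mul(-6, -1)) = Add(-22, 6) = -16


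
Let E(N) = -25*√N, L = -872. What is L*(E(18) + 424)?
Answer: -369728 + 65400*√2 ≈ -2.7724e+5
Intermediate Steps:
L*(E(18) + 424) = -872*(-75*√2 + 424) = -872*(424 - 75*√2) = -369728 + 65400*√2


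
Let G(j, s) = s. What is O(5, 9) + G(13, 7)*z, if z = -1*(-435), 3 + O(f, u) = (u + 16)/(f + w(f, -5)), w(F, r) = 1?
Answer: 18277/6 ≈ 3046.2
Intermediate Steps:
O(f, u) = -3 + (16 + u)/(1 + f) (O(f, u) = -3 + (u + 16)/(f + 1) = -3 + (16 + u)/(1 + f))
z = 435
O(5, 9) + G(13, 7)*z = (13 + 9 - 3*5)/(1 + 5) + 7*435 = (13 + 9 - 15)/6 + 3045 = (⅙)*7 + 3045 = 7/6 + 3045 = 18277/6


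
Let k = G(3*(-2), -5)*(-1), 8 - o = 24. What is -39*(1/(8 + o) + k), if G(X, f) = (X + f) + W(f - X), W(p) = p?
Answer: -3081/8 ≈ -385.13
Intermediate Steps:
o = -16 (o = 8 - 1*24 = 8 - 24 = -16)
G(X, f) = 2*f (G(X, f) = (X + f) + (f - X) = 2*f)
k = 10 (k = (2*(-5))*(-1) = -10*(-1) = 10)
-39*(1/(8 + o) + k) = -39*(1/(8 - 16) + 10) = -39*(1/(-8) + 10) = -39*(-1/8 + 10) = -39*79/8 = -3081/8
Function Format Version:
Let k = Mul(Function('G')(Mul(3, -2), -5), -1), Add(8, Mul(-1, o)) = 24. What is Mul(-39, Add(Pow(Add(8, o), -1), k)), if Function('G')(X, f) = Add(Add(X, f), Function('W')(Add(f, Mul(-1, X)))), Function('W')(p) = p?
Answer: Rational(-3081, 8) ≈ -385.13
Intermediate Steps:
o = -16 (o = Add(8, Mul(-1, 24)) = Add(8, -24) = -16)
Function('G')(X, f) = Mul(2, f) (Function('G')(X, f) = Add(Add(X, f), Add(f, Mul(-1, X))) = Mul(2, f))
k = 10 (k = Mul(Mul(2, -5), -1) = Mul(-10, -1) = 10)
Mul(-39, Add(Pow(Add(8, o), -1), k)) = Mul(-39, Add(Pow(Add(8, -16), -1), 10)) = Mul(-39, Add(Pow(-8, -1), 10)) = Mul(-39, Add(Rational(-1, 8), 10)) = Mul(-39, Rational(79, 8)) = Rational(-3081, 8)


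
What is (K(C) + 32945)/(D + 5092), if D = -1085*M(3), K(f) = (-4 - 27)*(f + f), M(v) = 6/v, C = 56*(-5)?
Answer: 50305/2922 ≈ 17.216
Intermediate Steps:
C = -280
K(f) = -62*f
D = -2170 (D = -6510/3 = -1085*2 = -2170)
(K(C) + 32945)/(D + 5092) = (-62*(-280) + 32945)/(-2170 + 5092) = (17360 + 32945)/2922 = 50305*(1/2922) = 50305/2922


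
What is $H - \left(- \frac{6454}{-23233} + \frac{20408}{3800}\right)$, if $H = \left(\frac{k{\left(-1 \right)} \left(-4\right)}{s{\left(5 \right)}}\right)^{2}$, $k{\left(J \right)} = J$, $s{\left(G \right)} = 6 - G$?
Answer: $\frac{16319681}{1576525} \approx 10.352$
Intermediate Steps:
$H = 16$ ($H = \left(\frac{\left(-1\right) \left(-4\right)}{6 - 5}\right)^{2} = \left(\frac{4}{6 - 5}\right)^{2} = \left(\frac{4}{1}\right)^{2} = \left(4 \cdot 1\right)^{2} = 4^{2} = 16$)
$H - \left(- \frac{6454}{-23233} + \frac{20408}{3800}\right) = 16 - \left(- \frac{6454}{-23233} + \frac{20408}{3800}\right) = 16 - \left(\left(-6454\right) \left(- \frac{1}{23233}\right) + 20408 \cdot \frac{1}{3800}\right) = 16 - \left(\frac{922}{3319} + \frac{2551}{475}\right) = 16 - \frac{8904719}{1576525} = \frac{16319681}{1576525}$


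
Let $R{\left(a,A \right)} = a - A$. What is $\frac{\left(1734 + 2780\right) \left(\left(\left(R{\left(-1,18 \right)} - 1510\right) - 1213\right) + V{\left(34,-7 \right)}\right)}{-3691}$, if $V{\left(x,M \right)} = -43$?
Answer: $\frac{12571490}{3691} \approx 3406.0$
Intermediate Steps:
$\frac{\left(1734 + 2780\right) \left(\left(\left(R{\left(-1,18 \right)} - 1510\right) - 1213\right) + V{\left(34,-7 \right)}\right)}{-3691} = \frac{\left(1734 + 2780\right) \left(\left(\left(\left(-1 - 18\right) - 1510\right) - 1213\right) - 43\right)}{-3691} = 4514 \left(\left(\left(\left(-1 - 18\right) - 1510\right) - 1213\right) - 43\right) \left(- \frac{1}{3691}\right) = 4514 \left(\left(\left(-19 - 1510\right) - 1213\right) - 43\right) \left(- \frac{1}{3691}\right) = 4514 \left(\left(-1529 - 1213\right) - 43\right) \left(- \frac{1}{3691}\right) = 4514 \left(-2742 - 43\right) \left(- \frac{1}{3691}\right) = 4514 \left(-2785\right) \left(- \frac{1}{3691}\right) = \left(-12571490\right) \left(- \frac{1}{3691}\right) = \frac{12571490}{3691}$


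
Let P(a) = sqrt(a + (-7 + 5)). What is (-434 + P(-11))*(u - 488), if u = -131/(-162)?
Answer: 17126725/81 - 78925*I*sqrt(13)/162 ≈ 2.1144e+5 - 1756.6*I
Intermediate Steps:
u = 131/162 (u = -131*(-1/162) = 131/162 ≈ 0.80864)
P(a) = sqrt(-2 + a) (P(a) = sqrt(a - 2) = sqrt(-2 + a))
(-434 + P(-11))*(u - 488) = (-434 + sqrt(-2 - 11))*(131/162 - 488) = (-434 + sqrt(-13))*(-78925/162) = (-434 + I*sqrt(13))*(-78925/162) = 17126725/81 - 78925*I*sqrt(13)/162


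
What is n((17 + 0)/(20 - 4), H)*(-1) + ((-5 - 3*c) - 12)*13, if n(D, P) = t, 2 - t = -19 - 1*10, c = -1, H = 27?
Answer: -213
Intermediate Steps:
t = 31 (t = 2 - (-19 - 1*10) = 2 - (-19 - 10) = 2 - 1*(-29) = 2 + 29 = 31)
n(D, P) = 31
n((17 + 0)/(20 - 4), H)*(-1) + ((-5 - 3*c) - 12)*13 = 31*(-1) + ((-5 - 3*(-1)) - 12)*13 = -31 + ((-5 + 3) - 12)*13 = -31 + (-2 - 12)*13 = -31 - 14*13 = -31 - 182 = -213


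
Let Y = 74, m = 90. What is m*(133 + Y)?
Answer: 18630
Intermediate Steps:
m*(133 + Y) = 90*(133 + 74) = 90*207 = 18630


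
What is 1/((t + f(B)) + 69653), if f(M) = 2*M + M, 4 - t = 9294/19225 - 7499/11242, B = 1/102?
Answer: 1837083325/127966104524967 ≈ 1.4356e-5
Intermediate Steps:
B = 1/102 ≈ 0.0098039
t = 904194927/216127450 (t = 4 - (9294/19225 - 7499/11242) = 4 - 1*(-39685127/216127450) = 4 + 39685127/216127450 = 904194927/216127450 ≈ 4.1836)
f(M) = 3*M
1/((t + f(B)) + 69653) = 1/((904194927/216127450 + 3*(1/102)) + 69653) = 1/((904194927/216127450 + 1/34) + 69653) = 1/(7739688742/1837083325 + 69653) = 1/(127966104524967/1837083325) = 1837083325/127966104524967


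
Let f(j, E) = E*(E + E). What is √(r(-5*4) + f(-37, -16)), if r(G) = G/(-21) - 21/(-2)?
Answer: √923370/42 ≈ 22.879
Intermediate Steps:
r(G) = 21/2 - G/21 (r(G) = G*(-1/21) - 21*(-½) = -G/21 + 21/2 = 21/2 - G/21)
f(j, E) = 2*E² (f(j, E) = E*(2*E) = 2*E²)
√(r(-5*4) + f(-37, -16)) = √((21/2 - (-5)*4/21) + 2*(-16)²) = √((21/2 - 1/21*(-20)) + 2*256) = √((21/2 + 20/21) + 512) = √(481/42 + 512) = √(21985/42) = √923370/42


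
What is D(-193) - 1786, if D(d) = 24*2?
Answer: -1738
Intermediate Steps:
D(d) = 48
D(-193) - 1786 = 48 - 1786 = -1738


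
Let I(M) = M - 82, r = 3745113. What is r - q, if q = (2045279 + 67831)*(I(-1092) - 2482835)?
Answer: 5248988003103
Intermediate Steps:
I(M) = -82 + M
q = -5248984257990 (q = (2045279 + 67831)*((-82 - 1092) - 2482835) = 2113110*(-1174 - 2482835) = 2113110*(-2484009) = -5248984257990)
r - q = 3745113 - 1*(-5248984257990) = 3745113 + 5248984257990 = 5248988003103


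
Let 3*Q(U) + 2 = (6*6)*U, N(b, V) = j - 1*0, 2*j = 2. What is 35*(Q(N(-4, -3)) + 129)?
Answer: 14735/3 ≈ 4911.7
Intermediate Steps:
j = 1 (j = (½)*2 = 1)
N(b, V) = 1 (N(b, V) = 1 - 1*0 = 1 + 0 = 1)
Q(U) = -⅔ + 12*U (Q(U) = -⅔ + ((6*6)*U)/3 = -⅔ + (36*U)/3 = -⅔ + 12*U)
35*(Q(N(-4, -3)) + 129) = 35*((-⅔ + 12*1) + 129) = 35*((-⅔ + 12) + 129) = 35*(34/3 + 129) = 35*(421/3) = 14735/3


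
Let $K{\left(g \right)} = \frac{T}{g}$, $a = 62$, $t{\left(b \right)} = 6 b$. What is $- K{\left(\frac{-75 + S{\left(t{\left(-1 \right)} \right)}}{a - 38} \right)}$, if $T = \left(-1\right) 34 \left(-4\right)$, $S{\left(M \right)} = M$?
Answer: $\frac{1088}{27} \approx 40.296$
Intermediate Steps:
$T = 136$ ($T = \left(-34\right) \left(-4\right) = 136$)
$K{\left(g \right)} = \frac{136}{g}$
$- K{\left(\frac{-75 + S{\left(t{\left(-1 \right)} \right)}}{a - 38} \right)} = - \frac{136}{\left(-75 + 6 \left(-1\right)\right) \frac{1}{62 - 38}} = - \frac{136}{\left(-75 - 6\right) \frac{1}{24}} = - \frac{136}{\left(-81\right) \frac{1}{24}} = - \frac{136}{- \frac{27}{8}} = - \frac{136 \left(-8\right)}{27} = \left(-1\right) \left(- \frac{1088}{27}\right) = \frac{1088}{27}$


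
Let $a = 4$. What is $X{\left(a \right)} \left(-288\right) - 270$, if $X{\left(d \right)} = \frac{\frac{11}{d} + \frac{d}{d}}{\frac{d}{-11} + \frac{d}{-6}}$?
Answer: $\frac{13230}{17} \approx 778.24$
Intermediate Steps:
$X{\left(d \right)} = - \frac{66 \left(1 + \frac{11}{d}\right)}{17 d}$ ($X{\left(d \right)} = \frac{\frac{11}{d} + 1}{d \left(- \frac{1}{11}\right) + d \left(- \frac{1}{6}\right)} = \frac{1 + \frac{11}{d}}{- \frac{d}{11} - \frac{d}{6}} = \frac{1 + \frac{11}{d}}{\left(- \frac{17}{66}\right) d} = \left(1 + \frac{11}{d}\right) \left(- \frac{66}{17 d}\right) = - \frac{66 \left(1 + \frac{11}{d}\right)}{17 d}$)
$X{\left(a \right)} \left(-288\right) - 270 = \frac{66 \left(-11 - 4\right)}{17 \cdot 16} \left(-288\right) - 270 = \frac{66}{17} \cdot \frac{1}{16} \left(-11 - 4\right) \left(-288\right) - 270 = \frac{66}{17} \cdot \frac{1}{16} \left(-15\right) \left(-288\right) - 270 = \left(- \frac{495}{136}\right) \left(-288\right) - 270 = \frac{17820}{17} - 270 = \frac{13230}{17}$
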